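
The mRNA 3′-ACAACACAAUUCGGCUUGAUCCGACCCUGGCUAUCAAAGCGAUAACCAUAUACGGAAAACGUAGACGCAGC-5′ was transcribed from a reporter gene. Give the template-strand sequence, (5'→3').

Written 5'→3' the mRNA is CGACGCAGAUGCAAAAGGCAUAUACCAAUAGCGAAACUAUCGGUCCCAGCCUAGUUCGGCUUAACACAACA, so the coding DNA strand is CGACGCAGATGCAAAAGGCATATACCAATAGCGAAACTATCGGTCCCAGCCTAGTTCGGCTTAACACAACA. The template is its reverse complement.

5′-TGTTGTGTTAAGCCGAACTAGGCTGGGACCGATAGTTTCGCTATTGGTATATGCCTTTTGCATCTGCGTCG-3′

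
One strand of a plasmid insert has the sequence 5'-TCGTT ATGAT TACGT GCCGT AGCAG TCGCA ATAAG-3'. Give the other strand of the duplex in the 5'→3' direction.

5'-CTTATTGCGACTGCTACGGCACGTAATCATAACGA-3'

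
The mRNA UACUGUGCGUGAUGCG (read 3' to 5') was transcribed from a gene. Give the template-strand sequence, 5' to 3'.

Written 5'→3' the mRNA is GCGUAGUGCGUGUCAU, so the coding DNA strand is GCGTAGTGCGTGTCAT. The template is its reverse complement.

5'-ATGACACGCACTACGC-3'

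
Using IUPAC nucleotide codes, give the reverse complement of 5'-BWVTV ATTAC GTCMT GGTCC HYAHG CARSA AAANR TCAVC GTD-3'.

Standard pairs A↔T, G↔C; ambiguity codes pair R↔Y, M↔K, W↔W, S↔S, B↔V, D↔H, N↔N. Complement (VWBABTAATGCAGKACCAGGDRTDCGTYSTTTTNYAGTBGCAH), then reverse for 5'→3'.

5'-HACGBTGAYNTTTTSYTGCDTRDGGACCAKGACGTAATBABWV-3'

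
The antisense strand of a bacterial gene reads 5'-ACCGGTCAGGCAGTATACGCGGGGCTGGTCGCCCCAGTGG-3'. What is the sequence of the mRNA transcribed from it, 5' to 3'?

RNA polymerase reads the template 3'→5' and synthesizes mRNA 5'→3' by base-pairing (A→U, T→A, G↔C). The complement of the template is TGGCCAGTCCGTCATATGCGCCCCGACCAGCGGGGTCACC; antiparallel, so 5'→3' the coding strand is CCACTGGGGCGACCAGCCCCGCGTATACTGCCTGACCGGT. Replace T with U for the mRNA.

5'-CCACUGGGGCGACCAGCCCCGCGUAUACUGCCUGACCGGU-3'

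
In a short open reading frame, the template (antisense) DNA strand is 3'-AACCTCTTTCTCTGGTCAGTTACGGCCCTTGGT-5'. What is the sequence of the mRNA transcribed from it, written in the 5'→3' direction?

5'-UUGGAGAAAGAGACCAGUCAAUGCCGGGAACCA-3'

Reading the template 3'→5' as shown, RNA polymerase pairs each base (A→U, T→A, G↔C) to build mRNA 5'→3' directly.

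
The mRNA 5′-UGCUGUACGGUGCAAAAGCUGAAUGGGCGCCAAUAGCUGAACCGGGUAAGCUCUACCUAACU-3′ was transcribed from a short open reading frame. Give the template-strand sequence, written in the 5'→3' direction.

Replace U with T to get the coding DNA strand: TGCTGTACGGTGCAAAAGCTGAATGGGCGCCAATAGCTGAACCGGGTAAGCTCTACCTAACT. The template strand is its reverse complement (complement ACGACATGCCACGTTTTCGACTTACCCGCGGTTATCGACTTGGCCCATTCGAGATGGATTGA, then reverse).

5′-AGTTAGGTAGAGCTTACCCGGTTCAGCTATTGGCGCCCATTCAGCTTTTGCACCGTACAGCA-3′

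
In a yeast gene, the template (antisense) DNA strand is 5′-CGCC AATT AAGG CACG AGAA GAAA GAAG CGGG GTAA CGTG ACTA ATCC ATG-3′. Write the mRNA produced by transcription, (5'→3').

The mRNA has the sequence of the coding strand (reverse complement of the template) with T→U. Reverse complement of CGCCAATTAAGGCACGAGAAGAAAGAAGCGGGGTAACGTGACTAATCCATG is CATGGATTAGTCACGTTACCCCGCTTCTTTCTTCTCGTGCCTTAATTGGCG; then T→U.

5'-CAUGGAUUAGUCACGUUACCCCGCUUCUUUCUUCUCGUGCCUUAAUUGGCG-3'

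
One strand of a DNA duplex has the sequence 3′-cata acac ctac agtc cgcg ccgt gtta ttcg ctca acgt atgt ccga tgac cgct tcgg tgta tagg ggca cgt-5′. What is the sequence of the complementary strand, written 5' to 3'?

5'-GTATTGTGGATGTCAGGCGCGGCACAATAAGCGAGTTGCATACAGGCTACTGGCGAAGCCACATATCCCCGTGCA-3'

The strand is given 3'→5', so its complement runs 5'→3' in the same left-to-right order: pair each base A↔T, G↔C.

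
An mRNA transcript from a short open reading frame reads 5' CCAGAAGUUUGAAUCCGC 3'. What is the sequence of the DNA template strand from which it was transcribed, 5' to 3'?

5'-GCGGATTCAAACTTCTGG-3'

Replace U with T to get the coding DNA strand: CCAGAAGTTTGAATCCGC. The template strand is its reverse complement (complement GGTCTTCAAACTTAGGCG, then reverse).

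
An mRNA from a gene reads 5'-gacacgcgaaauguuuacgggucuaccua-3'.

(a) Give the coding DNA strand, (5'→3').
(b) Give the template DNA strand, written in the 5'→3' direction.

(a) The coding strand matches the mRNA with U→T.
(b) The template strand is the reverse complement of the coding strand.

(a) 5′-GACACGCGAAATGTTTACGGGTCTACCTA-3′
(b) 5'-TAGGTAGACCCGTAAACATTTCGCGTGTC-3'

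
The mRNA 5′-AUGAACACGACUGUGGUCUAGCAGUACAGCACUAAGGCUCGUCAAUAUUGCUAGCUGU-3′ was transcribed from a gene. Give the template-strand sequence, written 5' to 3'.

Replace U with T to get the coding DNA strand: ATGAACACGACTGTGGTCTAGCAGTACAGCACTAAGGCTCGTCAATATTGCTAGCTGT. The template strand is its reverse complement (complement TACTTGTGCTGACACCAGATCGTCATGTCGTGATTCCGAGCAGTTATAACGATCGACA, then reverse).

5′-ACAGCTAGCAATATTGACGAGCCTTAGTGCTGTACTGCTAGACCACAGTCGTGTTCAT-3′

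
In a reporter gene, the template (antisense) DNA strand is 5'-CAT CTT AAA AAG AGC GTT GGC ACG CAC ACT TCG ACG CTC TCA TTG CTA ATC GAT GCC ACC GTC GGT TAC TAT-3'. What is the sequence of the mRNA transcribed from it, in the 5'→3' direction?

5′-AUAGUAACCGACGGUGGCAUCGAUUAGCAAUGAGAGCGUCGAAGUGUGCGUGCCAACGCUCUUUUUAAGAUG-3′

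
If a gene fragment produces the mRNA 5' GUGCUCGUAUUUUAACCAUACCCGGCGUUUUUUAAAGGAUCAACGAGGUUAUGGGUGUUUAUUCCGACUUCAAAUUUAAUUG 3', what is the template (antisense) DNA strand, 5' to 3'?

Replace U with T to get the coding DNA strand: GTGCTCGTATTTTAACCATACCCGGCGTTTTTTAAAGGATCAACGAGGTTATGGGTGTTTATTCCGACTTCAAATTTAATTG. The template strand is its reverse complement (complement CACGAGCATAAAATTGGTATGGGCCGCAAAAAATTTCCTAGTTGCTCCAATACCCACAAATAAGGCTGAAGTTTAAATTAAC, then reverse).

5'-CAATTAAATTTGAAGTCGGAATAAACACCCATAACCTCGTTGATCCTTTAAAAAACGCCGGGTATGGTTAAAATACGAGCAC-3'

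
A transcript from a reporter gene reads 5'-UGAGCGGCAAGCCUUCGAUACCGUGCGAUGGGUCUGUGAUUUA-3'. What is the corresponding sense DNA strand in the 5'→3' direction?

The coding DNA strand has the same 5'→3' sequence as the mRNA with U replaced by T.

5′-TGAGCGGCAAGCCTTCGATACCGTGCGATGGGTCTGTGATTTA-3′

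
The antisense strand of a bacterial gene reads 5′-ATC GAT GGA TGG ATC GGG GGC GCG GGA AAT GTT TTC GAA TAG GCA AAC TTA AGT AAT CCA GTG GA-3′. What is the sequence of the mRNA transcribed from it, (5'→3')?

The mRNA has the sequence of the coding strand (reverse complement of the template) with T→U. Reverse complement of ATCGATGGATGGATCGGGGGCGCGGGAAATGTTTTCGAATAGGCAAACTTAAGTAATCCAGTGGA is TCCACTGGATTACTTAAGTTTGCCTATTCGAAAACATTTCCCGCGCCCCCGATCCATCCATCGAT; then T→U.

5'-UCCACUGGAUUACUUAAGUUUGCCUAUUCGAAAACAUUUCCCGCGCCCCCGAUCCAUCCAUCGAU-3'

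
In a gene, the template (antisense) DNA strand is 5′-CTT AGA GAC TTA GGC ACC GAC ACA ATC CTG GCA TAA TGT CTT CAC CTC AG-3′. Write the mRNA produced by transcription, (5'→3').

The mRNA has the sequence of the coding strand (reverse complement of the template) with T→U. Reverse complement of CTTAGAGACTTAGGCACCGACACAATCCTGGCATAATGTCTTCACCTCAG is CTGAGGTGAAGACATTATGCCAGGATTGTGTCGGTGCCTAAGTCTCTAAG; then T→U.

5'-CUGAGGUGAAGACAUUAUGCCAGGAUUGUGUCGGUGCCUAAGUCUCUAAG-3'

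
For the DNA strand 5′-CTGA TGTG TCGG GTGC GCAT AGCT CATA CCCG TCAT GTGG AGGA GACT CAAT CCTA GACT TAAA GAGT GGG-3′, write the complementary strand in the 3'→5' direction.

3'-GACTACACAGCCCACGCGTATCGAGTATGGGCAGTACACCTCCTCTGAGTTAGGATCTGAATTTCTCACCC-5'

Base-pairing A↔T, G↔C gives the complement. The complementary strand is antiparallel, so paired with a 5'→3' strand it runs 3'→5'.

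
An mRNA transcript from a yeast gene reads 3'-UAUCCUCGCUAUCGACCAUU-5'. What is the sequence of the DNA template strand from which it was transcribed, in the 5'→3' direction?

5'-ATAGGAGCGATAGCTGGTAA-3'

Written 5'→3' the mRNA is UUACCAGCUAUCGCUCCUAU, so the coding DNA strand is TTACCAGCTATCGCTCCTAT. The template is its reverse complement.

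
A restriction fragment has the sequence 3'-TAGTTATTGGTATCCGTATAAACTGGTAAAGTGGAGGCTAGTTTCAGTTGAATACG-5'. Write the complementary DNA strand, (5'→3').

The strand is given 3'→5', so its complement runs 5'→3' in the same left-to-right order: pair each base A↔T, G↔C.

5'-ATCAATAACCATAGGCATATTTGACCATTTCACCTCCGATCAAAGTCAACTTATGC-3'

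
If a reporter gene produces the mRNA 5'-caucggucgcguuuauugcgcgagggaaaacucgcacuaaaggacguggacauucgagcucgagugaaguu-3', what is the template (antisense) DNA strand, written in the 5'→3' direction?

5′-AACTTCACTCGAGCTCGAATGTCCACGTCCTTTAGTGCGAGTTTTCCCTCGCGCAATAAACGCGACCGATG-3′

Replace U with T to get the coding DNA strand: CATCGGTCGCGTTTATTGCGCGAGGGAAAACTCGCACTAAAGGACGTGGACATTCGAGCTCGAGTGAAGTT. The template strand is its reverse complement (complement GTAGCCAGCGCAAATAACGCGCTCCCTTTTGAGCGTGATTTCCTGCACCTGTAAGCTCGAGCTCACTTCAA, then reverse).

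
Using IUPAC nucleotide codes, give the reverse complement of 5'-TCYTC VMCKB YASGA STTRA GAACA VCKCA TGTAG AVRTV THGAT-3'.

5′-ATCDABAYBTCTACATGMGBTGTTCTYAASTCSTRVMGKBGARGA-3′

Standard pairs A↔T, G↔C; ambiguity codes pair R↔Y, M↔K, S↔S, B↔V, H↔D. Complement (AGRAGBKGMVRTSCTSAAYTCTTGTBGMGTACATCTBYABADCTA), then reverse for 5'→3'.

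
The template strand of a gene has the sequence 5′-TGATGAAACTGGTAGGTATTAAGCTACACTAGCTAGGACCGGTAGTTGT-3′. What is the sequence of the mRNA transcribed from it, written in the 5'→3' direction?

RNA polymerase reads the template 3'→5' and synthesizes mRNA 5'→3' by base-pairing (A→U, T→A, G↔C). The complement of the template is ACTACTTTGACCATCCATAATTCGATGTGATCGATCCTGGCCATCAACA; antiparallel, so 5'→3' the coding strand is ACAACTACCGGTCCTAGCTAGTGTAGCTTAATACCTACCAGTTTCATCA. Replace T with U for the mRNA.

5'-ACAACUACCGGUCCUAGCUAGUGUAGCUUAAUACCUACCAGUUUCAUCA-3'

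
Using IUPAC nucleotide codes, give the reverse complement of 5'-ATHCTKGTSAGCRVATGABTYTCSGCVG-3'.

5'-CBGCSGARAVTCATBYGCTSACMAGDAT-3'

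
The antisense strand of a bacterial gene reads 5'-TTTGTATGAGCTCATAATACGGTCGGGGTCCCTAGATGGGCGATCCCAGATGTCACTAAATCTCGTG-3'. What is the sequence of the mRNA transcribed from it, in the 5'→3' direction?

5'-CACGAGAUUUAGUGACAUCUGGGAUCGCCCAUCUAGGGACCCCGACCGUAUUAUGAGCUCAUACAAA-3'

RNA polymerase reads the template 3'→5' and synthesizes mRNA 5'→3' by base-pairing (A→U, T→A, G↔C). The complement of the template is AAACATACTCGAGTATTATGCCAGCCCCAGGGATCTACCCGCTAGGGTCTACAGTGATTTAGAGCAC; antiparallel, so 5'→3' the coding strand is CACGAGATTTAGTGACATCTGGGATCGCCCATCTAGGGACCCCGACCGTATTATGAGCTCATACAAA. Replace T with U for the mRNA.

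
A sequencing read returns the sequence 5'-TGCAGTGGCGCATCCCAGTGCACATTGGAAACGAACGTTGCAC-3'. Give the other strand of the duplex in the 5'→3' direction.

5'-GTGCAACGTTCGTTTCCAATGTGCACTGGGATGCGCCACTGCA-3'

The complement of TGCAGTGGCGCATCCCAGTGCACATTGGAAACGAACGTTGCAC is ACGTCACCGCGTAGGGTCACGTGTAACCTTTGCTTGCAACGTG (A↔T, G↔C). DNA strands are antiparallel, so the complementary strand runs 3'→5'; reversing gives the 5'→3' form.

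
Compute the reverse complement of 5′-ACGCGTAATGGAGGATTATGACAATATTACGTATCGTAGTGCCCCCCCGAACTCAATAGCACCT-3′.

5'-AGGTGCTATTGAGTTCGGGGGGGCACTACGATACGTAATATTGTCATAATCCTCCATTACGCGT-3'

Reading the sequence 3'→5' and pairing each base (A↔T, G↔C) gives the reverse complement directly.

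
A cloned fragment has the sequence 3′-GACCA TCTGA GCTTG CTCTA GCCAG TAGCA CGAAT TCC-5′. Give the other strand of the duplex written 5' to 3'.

5′-CTGGTAGACTCGAACGAGATCGGTCATCGTGCTTAAGG-3′

The strand is given 3'→5', so its complement runs 5'→3' in the same left-to-right order: pair each base A↔T, G↔C.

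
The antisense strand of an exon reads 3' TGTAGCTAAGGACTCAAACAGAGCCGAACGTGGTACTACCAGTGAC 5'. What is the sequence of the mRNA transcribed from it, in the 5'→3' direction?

5'-ACAUCGAUUCCUGAGUUUGUCUCGGCUUGCACCAUGAUGGUCACUG-3'

Reading the template 3'→5' as shown, RNA polymerase pairs each base (A→U, T→A, G↔C) to build mRNA 5'→3' directly.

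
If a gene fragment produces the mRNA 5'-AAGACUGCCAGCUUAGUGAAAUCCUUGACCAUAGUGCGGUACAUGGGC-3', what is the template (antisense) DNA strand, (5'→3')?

Replace U with T to get the coding DNA strand: AAGACTGCCAGCTTAGTGAAATCCTTGACCATAGTGCGGTACATGGGC. The template strand is its reverse complement (complement TTCTGACGGTCGAATCACTTTAGGAACTGGTATCACGCCATGTACCCG, then reverse).

5'-GCCCATGTACCGCACTATGGTCAAGGATTTCACTAAGCTGGCAGTCTT-3'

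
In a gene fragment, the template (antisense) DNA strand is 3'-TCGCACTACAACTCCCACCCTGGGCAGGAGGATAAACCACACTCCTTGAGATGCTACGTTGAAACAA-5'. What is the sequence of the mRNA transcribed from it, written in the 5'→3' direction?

Reading the template 3'→5' as shown, RNA polymerase pairs each base (A→U, T→A, G↔C) to build mRNA 5'→3' directly.

5'-AGCGUGAUGUUGAGGGUGGGACCCGUCCUCCUAUUUGGUGUGAGGAACUCUACGAUGCAACUUUGUU-3'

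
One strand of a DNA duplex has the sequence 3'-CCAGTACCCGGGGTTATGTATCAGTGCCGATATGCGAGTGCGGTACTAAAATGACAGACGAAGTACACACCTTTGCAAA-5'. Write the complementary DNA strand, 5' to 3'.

5′-GGTCATGGGCCCCAATACATAGTCACGGCTATACGCTCACGCCATGATTTTACTGTCTGCTTCATGTGTGGAAACGTTT-3′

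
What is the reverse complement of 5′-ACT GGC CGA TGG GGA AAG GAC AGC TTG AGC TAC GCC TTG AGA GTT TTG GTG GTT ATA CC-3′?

Reading the sequence 3'→5' and pairing each base (A↔T, G↔C) gives the reverse complement directly.

5′-GGTATAACCACCAAAACTCTCAAGGCGTAGCTCAAGCTGTCCTTTCCCCATCGGCCAGT-3′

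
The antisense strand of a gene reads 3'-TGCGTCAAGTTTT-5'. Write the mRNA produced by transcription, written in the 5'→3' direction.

5'-ACGCAGUUCAAAA-3'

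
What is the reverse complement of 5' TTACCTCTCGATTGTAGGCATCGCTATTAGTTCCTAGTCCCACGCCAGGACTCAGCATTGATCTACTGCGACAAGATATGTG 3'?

Reading the sequence 3'→5' and pairing each base (A↔T, G↔C) gives the reverse complement directly.

5'-CACATATCTTGTCGCAGTAGATCAATGCTGAGTCCTGGCGTGGGACTAGGAACTAATAGCGATGCCTACAATCGAGAGGTAA-3'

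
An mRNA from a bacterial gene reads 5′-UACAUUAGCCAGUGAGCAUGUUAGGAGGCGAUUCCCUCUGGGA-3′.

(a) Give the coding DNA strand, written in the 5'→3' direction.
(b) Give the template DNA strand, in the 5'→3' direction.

(a) 5'-TACATTAGCCAGTGAGCATGTTAGGAGGCGATTCCCTCTGGGA-3'
(b) 5'-TCCCAGAGGGAATCGCCTCCTAACATGCTCACTGGCTAATGTA-3'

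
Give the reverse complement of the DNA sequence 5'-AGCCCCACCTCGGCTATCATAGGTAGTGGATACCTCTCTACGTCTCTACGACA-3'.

5'-TGTCGTAGAGACGTAGAGAGGTATCCACTACCTATGATAGCCGAGGTGGGGCT-3'

Complement each base (A↔T, G↔C): TCGGGGTGGAGCCGATAGTATCCATCACCTATGGAGAGATGCAGAGATGCTGT. Then reverse.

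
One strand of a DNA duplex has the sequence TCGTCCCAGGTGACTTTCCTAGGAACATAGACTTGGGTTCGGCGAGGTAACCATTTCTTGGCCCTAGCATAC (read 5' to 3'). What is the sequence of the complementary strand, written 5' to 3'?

5′-GTATGCTAGGGCCAAGAAATGGTTACCTCGCCGAACCCAAGTCTATGTTCCTAGGAAAGTCACCTGGGACGA-3′

The complement of TCGTCCCAGGTGACTTTCCTAGGAACATAGACTTGGGTTCGGCGAGGTAACCATTTCTTGGCCCTAGCATAC is AGCAGGGTCCACTGAAAGGATCCTTGTATCTGAACCCAAGCCGCTCCATTGGTAAAGAACCGGGATCGTATG (A↔T, G↔C). DNA strands are antiparallel, so the complementary strand runs 3'→5'; reversing gives the 5'→3' form.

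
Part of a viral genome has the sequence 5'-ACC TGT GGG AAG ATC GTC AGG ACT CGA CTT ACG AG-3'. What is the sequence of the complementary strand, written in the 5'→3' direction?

5'-CTCGTAAGTCGAGTCCTGACGATCTTCCCACAGGT-3'

Pairing A↔T and G↔C gives TGGACACCCTTCTAGCAGTCCTGAGCTGAATGCTC, running 3'→5'. Reverse for the 5'→3' convention.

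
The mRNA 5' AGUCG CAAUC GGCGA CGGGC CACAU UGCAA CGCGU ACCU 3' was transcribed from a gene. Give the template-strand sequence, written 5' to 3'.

5′-AGGTACGCGTTGCAATGTGGCCCGTCGCCGATTGCGACT-3′

Replace U with T to get the coding DNA strand: AGTCGCAATCGGCGACGGGCCACATTGCAACGCGTACCT. The template strand is its reverse complement (complement TCAGCGTTAGCCGCTGCCCGGTGTAACGTTGCGCATGGA, then reverse).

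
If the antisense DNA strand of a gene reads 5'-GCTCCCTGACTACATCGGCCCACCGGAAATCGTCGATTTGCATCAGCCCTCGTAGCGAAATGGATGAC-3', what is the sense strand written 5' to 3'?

5'-GTCATCCATTTCGCTACGAGGGCTGATGCAAATCGACGATTTCCGGTGGGCCGATGTAGTCAGGGAGC-3'

The coding strand is complementary and antiparallel to the template: take the complement (A↔T, G↔C) and reverse.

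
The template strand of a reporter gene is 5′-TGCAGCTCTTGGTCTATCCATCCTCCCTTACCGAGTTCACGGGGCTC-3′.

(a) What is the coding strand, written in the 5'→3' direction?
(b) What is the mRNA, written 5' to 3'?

(a) The coding strand is the reverse complement of the template: complement ACGTCGAGAACCAGATAGGTAGGAGGGAATGGCTCAAGTGCCCCGAG, then reverse.
(b) mRNA has the coding-strand sequence with T→U.

(a) 5'-GAGCCCCGTGAACTCGGTAAGGGAGGATGGATAGACCAAGAGCTGCA-3'
(b) 5′-GAGCCCCGUGAACUCGGUAAGGGAGGAUGGAUAGACCAAGAGCUGCA-3′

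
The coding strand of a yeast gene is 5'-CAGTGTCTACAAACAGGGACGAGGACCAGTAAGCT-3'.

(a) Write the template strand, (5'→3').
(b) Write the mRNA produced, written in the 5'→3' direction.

(a) 5'-AGCTTACTGGTCCTCGTCCCTGTTTGTAGACACTG-3'
(b) 5′-CAGUGUCUACAAACAGGGACGAGGACCAGUAAGCU-3′

(a) The template strand is the reverse complement of the coding strand: complement GTCACAGATGTTTGTCCCTGCTCCTGGTCATTCGA, then reverse.
(b) mRNA matches the coding strand with T→U.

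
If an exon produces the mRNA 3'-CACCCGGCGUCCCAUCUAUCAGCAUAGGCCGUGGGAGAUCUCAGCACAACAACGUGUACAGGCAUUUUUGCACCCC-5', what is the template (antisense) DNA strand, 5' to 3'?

Written 5'→3' the mRNA is CCCCACGUUUUUACGGACAUGUGCAACAACACGACUCUAGAGGGUGCCGGAUACGACUAUCUACCCUGCGGCCCAC, so the coding DNA strand is CCCCACGTTTTTACGGACATGTGCAACAACACGACTCTAGAGGGTGCCGGATACGACTATCTACCCTGCGGCCCAC. The template is its reverse complement.

5′-GTGGGCCGCAGGGTAGATAGTCGTATCCGGCACCCTCTAGAGTCGTGTTGTTGCACATGTCCGTAAAAACGTGGGG-3′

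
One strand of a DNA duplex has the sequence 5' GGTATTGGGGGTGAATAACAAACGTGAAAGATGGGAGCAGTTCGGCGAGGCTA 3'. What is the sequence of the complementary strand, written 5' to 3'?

Pairing A↔T and G↔C gives CCATAACCCCCACTTATTGTTTGCACTTTCTACCCTCGTCAAGCCGCTCCGAT, running 3'→5'. Reverse for the 5'→3' convention.

5'-TAGCCTCGCCGAACTGCTCCCATCTTTCACGTTTGTTATTCACCCCCAATACC-3'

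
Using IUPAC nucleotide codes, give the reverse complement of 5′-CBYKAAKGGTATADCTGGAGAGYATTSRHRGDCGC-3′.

Standard pairs A↔T, G↔C; ambiguity codes pair R↔Y, K↔M, S↔S, B↔V, D↔H. Complement (GVRMTTMCCATATHGACCTCTCRTAASYDYCHGCG), then reverse for 5'→3'.

5'-GCGHCYDYSAATRCTCTCCAGHTATACCMTTMRVG-3'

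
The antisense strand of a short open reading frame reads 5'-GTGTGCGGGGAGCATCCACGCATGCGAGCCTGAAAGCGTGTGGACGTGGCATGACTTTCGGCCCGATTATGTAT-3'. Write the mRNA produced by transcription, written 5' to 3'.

The mRNA has the sequence of the coding strand (reverse complement of the template) with T→U. Reverse complement of GTGTGCGGGGAGCATCCACGCATGCGAGCCTGAAAGCGTGTGGACGTGGCATGACTTTCGGCCCGATTATGTAT is ATACATAATCGGGCCGAAAGTCATGCCACGTCCACACGCTTTCAGGCTCGCATGCGTGGATGCTCCCCGCACAC; then T→U.

5'-AUACAUAAUCGGGCCGAAAGUCAUGCCACGUCCACACGCUUUCAGGCUCGCAUGCGUGGAUGCUCCCCGCACAC-3'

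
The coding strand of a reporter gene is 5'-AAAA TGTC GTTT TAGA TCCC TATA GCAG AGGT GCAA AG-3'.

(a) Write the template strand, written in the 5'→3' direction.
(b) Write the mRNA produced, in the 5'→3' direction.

(a) 5'-CTTTGCACCTCTGCTATAGGGATCTAAAACGACATTTT-3'
(b) 5'-AAAAUGUCGUUUUAGAUCCCUAUAGCAGAGGUGCAAAG-3'

(a) The template strand is the reverse complement of the coding strand: complement TTTTACAGCAAAATCTAGGGATATCGTCTCCACGTTTC, then reverse.
(b) mRNA matches the coding strand with T→U.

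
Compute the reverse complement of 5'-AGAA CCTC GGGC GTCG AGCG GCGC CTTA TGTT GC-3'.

5′-GCAACATAAGGCGCCGCTCGACGCCCGAGGTTCT-3′

Reading the sequence 3'→5' and pairing each base (A↔T, G↔C) gives the reverse complement directly.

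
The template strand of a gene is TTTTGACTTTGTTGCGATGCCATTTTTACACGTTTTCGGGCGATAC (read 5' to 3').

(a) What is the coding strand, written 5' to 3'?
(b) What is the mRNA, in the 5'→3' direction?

(a) 5'-GTATCGCCCGAAAACGTGTAAAAATGGCATCGCAACAAAGTCAAAA-3'
(b) 5'-GUAUCGCCCGAAAACGUGUAAAAAUGGCAUCGCAACAAAGUCAAAA-3'

(a) The coding strand is the reverse complement of the template: complement AAAACTGAAACAACGCTACGGTAAAAATGTGCAAAAGCCCGCTATG, then reverse.
(b) mRNA has the coding-strand sequence with T→U.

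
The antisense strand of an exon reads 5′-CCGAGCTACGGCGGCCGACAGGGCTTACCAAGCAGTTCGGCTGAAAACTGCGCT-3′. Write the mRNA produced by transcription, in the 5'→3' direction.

5′-AGCGCAGUUUUCAGCCGAACUGCUUGGUAAGCCCUGUCGGCCGCCGUAGCUCGG-3′

RNA polymerase reads the template 3'→5' and synthesizes mRNA 5'→3' by base-pairing (A→U, T→A, G↔C). The complement of the template is GGCTCGATGCCGCCGGCTGTCCCGAATGGTTCGTCAAGCCGACTTTTGACGCGA; antiparallel, so 5'→3' the coding strand is AGCGCAGTTTTCAGCCGAACTGCTTGGTAAGCCCTGTCGGCCGCCGTAGCTCGG. Replace T with U for the mRNA.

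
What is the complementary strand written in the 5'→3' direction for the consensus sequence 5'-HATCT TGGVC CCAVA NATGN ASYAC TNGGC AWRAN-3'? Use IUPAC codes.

Standard pairs A↔T, G↔C; ambiguity codes pair R↔Y, W↔W, S↔S, H↔D, V↔B, N↔N. Complement (DTAGAACCBGGGTBTNTACNTSRTGANCCGTWYTN), then reverse for 5'→3'.

5'-NTYWTGCCNAGTRSTNCATNTBTGGGBCCAAGATD-3'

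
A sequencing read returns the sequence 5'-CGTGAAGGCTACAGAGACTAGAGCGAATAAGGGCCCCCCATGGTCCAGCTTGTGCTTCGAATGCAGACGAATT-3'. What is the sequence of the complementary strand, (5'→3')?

The complement of CGTGAAGGCTACAGAGACTAGAGCGAATAAGGGCCCCCCATGGTCCAGCTTGTGCTTCGAATGCAGACGAATT is GCACTTCCGATGTCTCTGATCTCGCTTATTCCCGGGGGGTACCAGGTCGAACACGAAGCTTACGTCTGCTTAA (A↔T, G↔C). DNA strands are antiparallel, so the complementary strand runs 3'→5'; reversing gives the 5'→3' form.

5'-AATTCGTCTGCATTCGAAGCACAAGCTGGACCATGGGGGGCCCTTATTCGCTCTAGTCTCTGTAGCCTTCACG-3'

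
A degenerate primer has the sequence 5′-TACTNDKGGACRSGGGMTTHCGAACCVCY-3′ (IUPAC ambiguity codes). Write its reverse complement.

Standard pairs A↔T, G↔C; ambiguity codes pair R↔Y, M↔K, S↔S, D↔H, V↔B, N↔N. Complement (ATGANHMCCTGYSCCCKAADGCTTGGBGR), then reverse for 5'→3'.

5'-RGBGGTTCGDAAKCCCSYGTCCMHNAGTA-3'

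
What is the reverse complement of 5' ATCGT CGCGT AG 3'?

5'-CTACGCGACGAT-3'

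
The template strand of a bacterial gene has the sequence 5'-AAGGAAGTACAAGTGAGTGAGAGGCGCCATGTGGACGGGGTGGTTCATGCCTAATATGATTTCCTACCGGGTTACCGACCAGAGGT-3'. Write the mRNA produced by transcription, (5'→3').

5′-ACCUCUGGUCGGUAACCCGGUAGGAAAUCAUAUUAGGCAUGAACCACCCCGUCCACAUGGCGCCUCUCACUCACUUGUACUUCCUU-3′

RNA polymerase reads the template 3'→5' and synthesizes mRNA 5'→3' by base-pairing (A→U, T→A, G↔C). The complement of the template is TTCCTTCATGTTCACTCACTCTCCGCGGTACACCTGCCCCACCAAGTACGGATTATACTAAAGGATGGCCCAATGGCTGGTCTCCA; antiparallel, so 5'→3' the coding strand is ACCTCTGGTCGGTAACCCGGTAGGAAATCATATTAGGCATGAACCACCCCGTCCACATGGCGCCTCTCACTCACTTGTACTTCCTT. Replace T with U for the mRNA.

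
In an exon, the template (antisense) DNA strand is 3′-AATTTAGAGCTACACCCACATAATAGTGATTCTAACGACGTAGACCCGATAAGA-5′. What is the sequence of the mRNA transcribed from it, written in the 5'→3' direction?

5'-UUAAAUCUCGAUGUGGGUGUAUUAUCACUAAGAUUGCUGCAUCUGGGCUAUUCU-3'

Reading the template 3'→5' as shown, RNA polymerase pairs each base (A→U, T→A, G↔C) to build mRNA 5'→3' directly.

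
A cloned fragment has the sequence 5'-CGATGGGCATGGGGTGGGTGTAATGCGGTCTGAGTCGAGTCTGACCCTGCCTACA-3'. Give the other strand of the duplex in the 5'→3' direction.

5'-TGTAGGCAGGGTCAGACTCGACTCAGACCGCATTACACCCACCCCATGCCCATCG-3'

Pairing A↔T and G↔C gives GCTACCCGTACCCCACCCACATTACGCCAGACTCAGCTCAGACTGGGACGGATGT, running 3'→5'. Reverse for the 5'→3' convention.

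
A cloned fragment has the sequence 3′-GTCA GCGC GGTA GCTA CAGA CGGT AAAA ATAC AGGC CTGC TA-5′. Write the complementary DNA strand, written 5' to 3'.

The strand is given 3'→5', so its complement runs 5'→3' in the same left-to-right order: pair each base A↔T, G↔C.

5'-CAGTCGCGCCATCGATGTCTGCCATTTTTATGTCCGGACGAT-3'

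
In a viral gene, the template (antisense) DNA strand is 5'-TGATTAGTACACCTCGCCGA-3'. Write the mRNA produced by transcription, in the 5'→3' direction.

5'-UCGGCGAGGUGUACUAAUCA-3'

RNA polymerase reads the template 3'→5' and synthesizes mRNA 5'→3' by base-pairing (A→U, T→A, G↔C). The complement of the template is ACTAATCATGTGGAGCGGCT; antiparallel, so 5'→3' the coding strand is TCGGCGAGGTGTACTAATCA. Replace T with U for the mRNA.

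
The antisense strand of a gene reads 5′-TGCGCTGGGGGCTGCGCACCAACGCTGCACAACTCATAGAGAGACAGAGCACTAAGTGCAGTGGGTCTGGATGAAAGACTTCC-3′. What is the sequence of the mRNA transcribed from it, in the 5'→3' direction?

RNA polymerase reads the template 3'→5' and synthesizes mRNA 5'→3' by base-pairing (A→U, T→A, G↔C). The complement of the template is ACGCGACCCCCGACGCGTGGTTGCGACGTGTTGAGTATCTCTCTGTCTCGTGATTCACGTCACCCAGACCTACTTTCTGAAGG; antiparallel, so 5'→3' the coding strand is GGAAGTCTTTCATCCAGACCCACTGCACTTAGTGCTCTGTCTCTCTATGAGTTGTGCAGCGTTGGTGCGCAGCCCCCAGCGCA. Replace T with U for the mRNA.

5'-GGAAGUCUUUCAUCCAGACCCACUGCACUUAGUGCUCUGUCUCUCUAUGAGUUGUGCAGCGUUGGUGCGCAGCCCCCAGCGCA-3'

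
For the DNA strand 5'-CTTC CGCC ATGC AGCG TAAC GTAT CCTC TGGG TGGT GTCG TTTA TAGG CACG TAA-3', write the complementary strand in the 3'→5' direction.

3'-GAAGGCGGTACGTCGCATTGCATAGGAGACCCACCACAGCAAATATCCGTGCATT-5'

Base-pairing A↔T, G↔C gives the complement. The complementary strand is antiparallel, so paired with a 5'→3' strand it runs 3'→5'.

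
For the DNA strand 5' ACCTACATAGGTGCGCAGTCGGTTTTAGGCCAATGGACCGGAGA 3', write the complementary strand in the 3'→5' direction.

Base-pairing A↔T, G↔C gives the complement. The complementary strand is antiparallel, so paired with a 5'→3' strand it runs 3'→5'.

3'-TGGATGTATCCACGCGTCAGCCAAAATCCGGTTACCTGGCCTCT-5'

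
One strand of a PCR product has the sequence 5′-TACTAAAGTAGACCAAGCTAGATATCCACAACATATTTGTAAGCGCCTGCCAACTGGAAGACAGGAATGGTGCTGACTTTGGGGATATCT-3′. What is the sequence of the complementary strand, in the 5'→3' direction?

5'-AGATATCCCCAAAGTCAGCACCATTCCTGTCTTCCAGTTGGCAGGCGCTTACAAATATGTTGTGGATATCTAGCTTGGTCTACTTTAGTA-3'

Pairing A↔T and G↔C gives ATGATTTCATCTGGTTCGATCTATAGGTGTTGTATAAACATTCGCGGACGGTTGACCTTCTGTCCTTACCACGACTGAAACCCCTATAGA, running 3'→5'. Reverse for the 5'→3' convention.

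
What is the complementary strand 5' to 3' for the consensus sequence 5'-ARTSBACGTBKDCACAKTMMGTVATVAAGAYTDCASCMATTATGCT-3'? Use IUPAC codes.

5'-AGCATAATKGSTGHARTCTTBATBACKKAMTGTGHMVACGTVSAYT-3'

Standard pairs A↔T, G↔C; ambiguity codes pair R↔Y, M↔K, S↔S, B↔V, D↔H. Complement (TYASVTGCAVMHGTGTMAKKCABTABTTCTRAHGTSGKTAATACGA), then reverse for 5'→3'.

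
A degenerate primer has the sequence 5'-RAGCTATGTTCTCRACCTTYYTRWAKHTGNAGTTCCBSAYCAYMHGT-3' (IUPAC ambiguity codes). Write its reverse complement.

5′-ACDKRTGRTSVGGAACTNCADMTWYARRAAGGTYGAGAACATAGCTY-3′

Standard pairs A↔T, G↔C; ambiguity codes pair R↔Y, M↔K, W↔W, S↔S, B↔V, H↔D, N↔N. Complement (YTCGATACAAGAGYTGGAARRAYWTMDACNTCAAGGVSTRGTRKDCA), then reverse for 5'→3'.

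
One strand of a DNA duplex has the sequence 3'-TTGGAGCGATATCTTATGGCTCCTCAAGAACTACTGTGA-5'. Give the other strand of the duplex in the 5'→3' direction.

The strand is given 3'→5', so its complement runs 5'→3' in the same left-to-right order: pair each base A↔T, G↔C.

5'-AACCTCGCTATAGAATACCGAGGAGTTCTTGATGACACT-3'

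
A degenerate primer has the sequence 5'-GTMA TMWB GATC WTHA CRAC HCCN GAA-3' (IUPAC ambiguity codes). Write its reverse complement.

Standard pairs A↔T, G↔C; ambiguity codes pair R↔Y, M↔K, W↔W, B↔V, H↔D, N↔N. Complement (CAKTAKWVCTAGWADTGYTGDGGNCTT), then reverse for 5'→3'.

5′-TTCNGGDGTYGTDAWGATCVWKATKAC-3′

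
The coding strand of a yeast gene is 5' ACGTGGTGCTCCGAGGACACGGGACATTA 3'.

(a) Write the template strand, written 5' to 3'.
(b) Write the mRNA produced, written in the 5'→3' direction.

(a) 5'-TAATGTCCCGTGTCCTCGGAGCACCACGT-3'
(b) 5'-ACGUGGUGCUCCGAGGACACGGGACAUUA-3'

(a) The template strand is the reverse complement of the coding strand: complement TGCACCACGAGGCTCCTGTGCCCTGTAAT, then reverse.
(b) mRNA matches the coding strand with T→U.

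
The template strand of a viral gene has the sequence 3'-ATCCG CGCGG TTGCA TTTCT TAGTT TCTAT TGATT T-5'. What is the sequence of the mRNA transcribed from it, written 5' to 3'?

Reading the template 3'→5' as shown, RNA polymerase pairs each base (A→U, T→A, G↔C) to build mRNA 5'→3' directly.

5′-UAGGCGCGCCAACGUAAAGAAUCAAAGAUAACUAAA-3′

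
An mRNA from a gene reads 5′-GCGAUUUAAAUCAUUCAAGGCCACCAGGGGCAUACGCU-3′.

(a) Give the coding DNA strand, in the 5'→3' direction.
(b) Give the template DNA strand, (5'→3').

(a) The coding strand matches the mRNA with U→T.
(b) The template strand is the reverse complement of the coding strand.

(a) 5'-GCGATTTAAATCATTCAAGGCCACCAGGGGCATACGCT-3'
(b) 5'-AGCGTATGCCCCTGGTGGCCTTGAATGATTTAAATCGC-3'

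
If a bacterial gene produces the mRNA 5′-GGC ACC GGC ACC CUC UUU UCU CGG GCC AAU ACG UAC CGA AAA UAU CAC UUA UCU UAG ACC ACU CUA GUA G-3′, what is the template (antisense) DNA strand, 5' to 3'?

5'-CTACTAGAGTGGTCTAAGATAAGTGATATTTTCGGTACGTATTGGCCCGAGAAAAGAGGGTGCCGGTGCC-3'

Replace U with T to get the coding DNA strand: GGCACCGGCACCCTCTTTTCTCGGGCCAATACGTACCGAAAATATCACTTATCTTAGACCACTCTAGTAG. The template strand is its reverse complement (complement CCGTGGCCGTGGGAGAAAAGAGCCCGGTTATGCATGGCTTTTATAGTGAATAGAATCTGGTGAGATCATC, then reverse).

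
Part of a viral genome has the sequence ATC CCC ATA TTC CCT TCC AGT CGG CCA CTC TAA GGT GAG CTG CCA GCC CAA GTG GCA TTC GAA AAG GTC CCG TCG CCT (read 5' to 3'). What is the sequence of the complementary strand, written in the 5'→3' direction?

The complement of ATCCCCATATTCCCTTCCAGTCGGCCACTCTAAGGTGAGCTGCCAGCCCAAGTGGCATTCGAAAAGGTCCCGTCGCCT is TAGGGGTATAAGGGAAGGTCAGCCGGTGAGATTCCACTCGACGGTCGGGTTCACCGTAAGCTTTTCCAGGGCAGCGGA (A↔T, G↔C). DNA strands are antiparallel, so the complementary strand runs 3'→5'; reversing gives the 5'→3' form.

5′-AGGCGACGGGACCTTTTCGAATGCCACTTGGGCTGGCAGCTCACCTTAGAGTGGCCGACTGGAAGGGAATATGGGGAT-3′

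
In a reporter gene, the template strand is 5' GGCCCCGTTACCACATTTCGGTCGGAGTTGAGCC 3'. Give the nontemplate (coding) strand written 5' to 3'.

The coding strand is complementary and antiparallel to the template: take the complement (A↔T, G↔C) and reverse.

5'-GGCTCAACTCCGACCGAAATGTGGTAACGGGGCC-3'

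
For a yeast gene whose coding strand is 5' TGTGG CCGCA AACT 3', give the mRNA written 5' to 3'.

The mRNA is synthesized from the template strand, so it matches the coding strand with T replaced by U.

5'-UGUGGCCGCAAACU-3'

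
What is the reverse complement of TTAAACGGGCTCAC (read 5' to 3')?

5'-GTGAGCCCGTTTAA-3'

Complement each base (A↔T, G↔C): AATTTGCCCGAGTG. Then reverse.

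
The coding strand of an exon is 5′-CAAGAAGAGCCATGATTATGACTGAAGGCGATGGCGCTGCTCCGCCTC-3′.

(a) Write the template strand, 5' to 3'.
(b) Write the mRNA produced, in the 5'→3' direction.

(a) The template strand is the reverse complement of the coding strand: complement GTTCTTCTCGGTACTAATACTGACTTCCGCTACCGCGACGAGGCGGAG, then reverse.
(b) mRNA matches the coding strand with T→U.

(a) 5'-GAGGCGGAGCAGCGCCATCGCCTTCAGTCATAATCATGGCTCTTCTTG-3'
(b) 5'-CAAGAAGAGCCAUGAUUAUGACUGAAGGCGAUGGCGCUGCUCCGCCUC-3'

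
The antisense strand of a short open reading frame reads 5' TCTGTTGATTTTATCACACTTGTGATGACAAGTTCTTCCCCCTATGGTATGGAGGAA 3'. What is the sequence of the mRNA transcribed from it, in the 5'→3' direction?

RNA polymerase reads the template 3'→5' and synthesizes mRNA 5'→3' by base-pairing (A→U, T→A, G↔C). The complement of the template is AGACAACTAAAATAGTGTGAACACTACTGTTCAAGAAGGGGGATACCATACCTCCTT; antiparallel, so 5'→3' the coding strand is TTCCTCCATACCATAGGGGGAAGAACTTGTCATCACAAGTGTGATAAAATCAACAGA. Replace T with U for the mRNA.

5'-UUCCUCCAUACCAUAGGGGGAAGAACUUGUCAUCACAAGUGUGAUAAAAUCAACAGA-3'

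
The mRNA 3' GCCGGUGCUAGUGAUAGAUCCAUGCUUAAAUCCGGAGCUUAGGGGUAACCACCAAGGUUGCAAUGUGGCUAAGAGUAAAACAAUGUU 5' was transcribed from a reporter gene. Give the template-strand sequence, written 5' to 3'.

5′-CGGCCACGATCACTATCTAGGTACGAATTTAGGCCTCGAATCCCCATTGGTGGTTCCAACGTTACACCGATTCTCATTTTGTTACAA-3′

Written 5'→3' the mRNA is UUGUAACAAAAUGAGAAUCGGUGUAACGUUGGAACCACCAAUGGGGAUUCGAGGCCUAAAUUCGUACCUAGAUAGUGAUCGUGGCCG, so the coding DNA strand is TTGTAACAAAATGAGAATCGGTGTAACGTTGGAACCACCAATGGGGATTCGAGGCCTAAATTCGTACCTAGATAGTGATCGTGGCCG. The template is its reverse complement.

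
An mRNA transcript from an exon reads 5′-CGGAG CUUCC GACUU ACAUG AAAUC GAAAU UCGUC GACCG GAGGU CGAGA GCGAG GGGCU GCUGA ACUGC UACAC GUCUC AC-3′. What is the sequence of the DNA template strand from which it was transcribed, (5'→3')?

Replace U with T to get the coding DNA strand: CGGAGCTTCCGACTTACATGAAATCGAAATTCGTCGACCGGAGGTCGAGAGCGAGGGGCTGCTGAACTGCTACACGTCTCAC. The template strand is its reverse complement (complement GCCTCGAAGGCTGAATGTACTTTAGCTTTAAGCAGCTGGCCTCCAGCTCTCGCTCCCCGACGACTTGACGATGTGCAGAGTG, then reverse).

5'-GTGAGACGTGTAGCAGTTCAGCAGCCCCTCGCTCTCGACCTCCGGTCGACGAATTTCGATTTCATGTAAGTCGGAAGCTCCG-3'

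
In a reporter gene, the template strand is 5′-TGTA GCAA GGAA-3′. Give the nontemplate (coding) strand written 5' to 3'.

The coding strand is complementary and antiparallel to the template: take the complement (A↔T, G↔C) and reverse.

5′-TTCCTTGCTACA-3′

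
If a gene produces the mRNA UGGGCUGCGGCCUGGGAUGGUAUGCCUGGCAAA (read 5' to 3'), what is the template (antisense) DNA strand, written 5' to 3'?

5′-TTTGCCAGGCATACCATCCCAGGCCGCAGCCCA-3′

Replace U with T to get the coding DNA strand: TGGGCTGCGGCCTGGGATGGTATGCCTGGCAAA. The template strand is its reverse complement (complement ACCCGACGCCGGACCCTACCATACGGACCGTTT, then reverse).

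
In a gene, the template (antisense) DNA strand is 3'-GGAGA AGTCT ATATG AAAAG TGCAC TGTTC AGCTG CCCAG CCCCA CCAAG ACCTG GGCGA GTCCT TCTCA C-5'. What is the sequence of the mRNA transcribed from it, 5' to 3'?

5'-CCUCUUCAGAUAUACUUUUCACGUGACAAGUCGACGGGUCGGGGUGGUUCUGGACCCGCUCAGGAAGAGUG-3'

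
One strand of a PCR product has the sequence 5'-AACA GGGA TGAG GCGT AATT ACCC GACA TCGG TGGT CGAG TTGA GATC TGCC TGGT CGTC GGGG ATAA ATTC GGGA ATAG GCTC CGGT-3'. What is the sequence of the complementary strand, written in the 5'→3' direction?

Pairing A↔T and G↔C gives TTGTCCCTACTCCGCATTAATGGGCTGTAGCCACCAGCTCAACTCTAGACGGACCAGCAGCCCCTATTTAAGCCCTTATCCGAGGCCA, running 3'→5'. Reverse for the 5'→3' convention.

5'-ACCGGAGCCTATTCCCGAATTTATCCCCGACGACCAGGCAGATCTCAACTCGACCACCGATGTCGGGTAATTACGCCTCATCCCTGTT-3'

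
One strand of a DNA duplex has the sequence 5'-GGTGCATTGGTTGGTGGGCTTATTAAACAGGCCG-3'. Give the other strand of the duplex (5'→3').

The complement of GGTGCATTGGTTGGTGGGCTTATTAAACAGGCCG is CCACGTAACCAACCACCCGAATAATTTGTCCGGC (A↔T, G↔C). DNA strands are antiparallel, so the complementary strand runs 3'→5'; reversing gives the 5'→3' form.

5′-CGGCCTGTTTAATAAGCCCACCAACCAATGCACC-3′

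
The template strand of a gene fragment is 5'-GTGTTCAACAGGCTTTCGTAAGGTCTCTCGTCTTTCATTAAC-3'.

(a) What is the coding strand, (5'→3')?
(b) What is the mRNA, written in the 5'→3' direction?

(a) The coding strand is the reverse complement of the template: complement CACAAGTTGTCCGAAAGCATTCCAGAGAGCAGAAAGTAATTG, then reverse.
(b) mRNA has the coding-strand sequence with T→U.

(a) 5'-GTTAATGAAAGACGAGAGACCTTACGAAAGCCTGTTGAACAC-3'
(b) 5'-GUUAAUGAAAGACGAGAGACCUUACGAAAGCCUGUUGAACAC-3'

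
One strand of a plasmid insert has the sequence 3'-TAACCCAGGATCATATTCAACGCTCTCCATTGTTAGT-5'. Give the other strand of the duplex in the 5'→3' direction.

5'-ATTGGGTCCTAGTATAAGTTGCGAGAGGTAACAATCA-3'

The strand is given 3'→5', so its complement runs 5'→3' in the same left-to-right order: pair each base A↔T, G↔C.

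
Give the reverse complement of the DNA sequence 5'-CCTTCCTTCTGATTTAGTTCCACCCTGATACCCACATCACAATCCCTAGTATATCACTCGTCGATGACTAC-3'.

Complement each base (A↔T, G↔C): GGAAGGAAGACTAAATCAAGGTGGGACTATGGGTGTAGTGTTAGGGATCATATAGTGAGCAGCTACTGATG. Then reverse.

5′-GTAGTCATCGACGAGTGATATACTAGGGATTGTGATGTGGGTATCAGGGTGGAACTAAATCAGAAGGAAGG-3′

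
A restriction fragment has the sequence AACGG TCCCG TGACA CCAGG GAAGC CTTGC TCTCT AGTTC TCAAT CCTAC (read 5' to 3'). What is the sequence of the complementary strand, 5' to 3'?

The complement of AACGGTCCCGTGACACCAGGGAAGCCTTGCTCTCTAGTTCTCAATCCTAC is TTGCCAGGGCACTGTGGTCCCTTCGGAACGAGAGATCAAGAGTTAGGATG (A↔T, G↔C). DNA strands are antiparallel, so the complementary strand runs 3'→5'; reversing gives the 5'→3' form.

5'-GTAGGATTGAGAACTAGAGAGCAAGGCTTCCCTGGTGTCACGGGACCGTT-3'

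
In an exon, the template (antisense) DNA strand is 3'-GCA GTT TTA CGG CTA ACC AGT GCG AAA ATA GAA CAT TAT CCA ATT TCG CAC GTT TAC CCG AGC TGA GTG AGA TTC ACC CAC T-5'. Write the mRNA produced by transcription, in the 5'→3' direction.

Reading the template 3'→5' as shown, RNA polymerase pairs each base (A→U, T→A, G↔C) to build mRNA 5'→3' directly.

5'-CGUCAAAAUGCCGAUUGGUCACGCUUUUAUCUUGUAAUAGGUUAAAGCGUGCAAAUGGGCUCGACUCACUCUAAGUGGGUGA-3'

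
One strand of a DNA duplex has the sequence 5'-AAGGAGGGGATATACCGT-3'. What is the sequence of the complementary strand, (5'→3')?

5′-ACGGTATATCCCCTCCTT-3′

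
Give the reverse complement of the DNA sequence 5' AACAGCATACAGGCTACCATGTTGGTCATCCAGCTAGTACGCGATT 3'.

Complement each base (A↔T, G↔C): TTGTCGTATGTCCGATGGTACAACCAGTAGGTCGATCATGCGCTAA. Then reverse.

5′-AATCGCGTACTAGCTGGATGACCAACATGGTAGCCTGTATGCTGTT-3′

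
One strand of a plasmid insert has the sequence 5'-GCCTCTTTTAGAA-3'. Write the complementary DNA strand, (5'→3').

5'-TTCTAAAAGAGGC-3'

The complement of GCCTCTTTTAGAA is CGGAGAAAATCTT (A↔T, G↔C). DNA strands are antiparallel, so the complementary strand runs 3'→5'; reversing gives the 5'→3' form.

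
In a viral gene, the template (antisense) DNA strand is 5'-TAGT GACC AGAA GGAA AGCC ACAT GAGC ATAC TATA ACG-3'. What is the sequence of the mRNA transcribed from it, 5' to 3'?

5′-CGUUAUAGUAUGCUCAUGUGGCUUUCCUUCUGGUCACUA-3′

RNA polymerase reads the template 3'→5' and synthesizes mRNA 5'→3' by base-pairing (A→U, T→A, G↔C). The complement of the template is ATCACTGGTCTTCCTTTCGGTGTACTCGTATGATATTGC; antiparallel, so 5'→3' the coding strand is CGTTATAGTATGCTCATGTGGCTTTCCTTCTGGTCACTA. Replace T with U for the mRNA.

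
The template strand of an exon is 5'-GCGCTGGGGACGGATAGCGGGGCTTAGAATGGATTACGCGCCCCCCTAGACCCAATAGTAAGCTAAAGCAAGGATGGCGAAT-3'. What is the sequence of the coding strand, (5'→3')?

5'-ATTCGCCATCCTTGCTTTAGCTTACTATTGGGTCTAGGGGGGCGCGTAATCCATTCTAAGCCCCGCTATCCGTCCCCAGCGC-3'

The coding strand is complementary and antiparallel to the template: take the complement (A↔T, G↔C) and reverse.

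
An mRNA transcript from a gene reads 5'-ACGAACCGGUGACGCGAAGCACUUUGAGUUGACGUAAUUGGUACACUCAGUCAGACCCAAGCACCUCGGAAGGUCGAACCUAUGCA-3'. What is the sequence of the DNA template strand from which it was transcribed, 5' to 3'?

5'-TGCATAGGTTCGACCTTCCGAGGTGCTTGGGTCTGACTGAGTGTACCAATTACGTCAACTCAAAGTGCTTCGCGTCACCGGTTCGT-3'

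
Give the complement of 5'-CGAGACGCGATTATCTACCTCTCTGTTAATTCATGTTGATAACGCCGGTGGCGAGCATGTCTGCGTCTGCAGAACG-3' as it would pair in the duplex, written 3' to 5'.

3′-GCTCTGCGCTAATAGATGGAGAGACAATTAAGTACAACTATTGCGGCCACCGCTCGTACAGACGCAGACGTCTTGC-5′

Base-pairing A↔T, G↔C gives the complement. The complementary strand is antiparallel, so paired with a 5'→3' strand it runs 3'→5'.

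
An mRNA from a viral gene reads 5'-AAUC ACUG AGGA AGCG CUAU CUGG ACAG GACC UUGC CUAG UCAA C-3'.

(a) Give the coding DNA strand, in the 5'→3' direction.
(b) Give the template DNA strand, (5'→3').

(a) The coding strand matches the mRNA with U→T.
(b) The template strand is the reverse complement of the coding strand.

(a) 5'-AATCACTGAGGAAGCGCTATCTGGACAGGACCTTGCCTAGTCAAC-3'
(b) 5'-GTTGACTAGGCAAGGTCCTGTCCAGATAGCGCTTCCTCAGTGATT-3'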